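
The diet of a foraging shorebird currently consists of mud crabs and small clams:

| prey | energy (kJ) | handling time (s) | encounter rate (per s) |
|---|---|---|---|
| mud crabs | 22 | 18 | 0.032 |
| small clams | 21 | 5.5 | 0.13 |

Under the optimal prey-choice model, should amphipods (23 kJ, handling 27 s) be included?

Current rate: (0.032×22 + 0.13×21)/(1 + 0.032×18 + 0.13×5.5) = 1.499 kJ/s.
Profitability of amphipods: 23/27 = 0.8519 kJ/s.
Since 0.8519 < R, time spent handling amphipods is better spent searching.

No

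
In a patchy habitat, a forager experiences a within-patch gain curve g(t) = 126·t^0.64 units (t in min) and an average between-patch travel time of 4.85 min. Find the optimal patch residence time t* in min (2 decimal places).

Optimal t* satisfies g'(t*) = g(t*)/(T + t*).
g'(t) = 0.64·126·t^-0.36. Setting 0.64·126·t^-0.36 = 126·t^0.64/(4.85+t) gives 0.64(4.85+t) = t, so 0.36·t = 0.64×4.85.
t* = 0.64×4.85/0.36 = 8.622 min.

8.62 min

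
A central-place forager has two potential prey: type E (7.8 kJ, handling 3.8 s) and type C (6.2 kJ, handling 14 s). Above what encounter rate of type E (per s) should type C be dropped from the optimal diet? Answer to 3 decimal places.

The zero-one rule: include type C iff E₂/h₂ > λE₁/(1+λh₁). Equality gives the switch point.
λE₁h₂ = E₂ + λE₂h₁ ⇒ λ = E₂/(E₁h₂ − E₂h₁) = 6.2/(109.2 − 23.56) = 0.0724 per s.

0.072 per s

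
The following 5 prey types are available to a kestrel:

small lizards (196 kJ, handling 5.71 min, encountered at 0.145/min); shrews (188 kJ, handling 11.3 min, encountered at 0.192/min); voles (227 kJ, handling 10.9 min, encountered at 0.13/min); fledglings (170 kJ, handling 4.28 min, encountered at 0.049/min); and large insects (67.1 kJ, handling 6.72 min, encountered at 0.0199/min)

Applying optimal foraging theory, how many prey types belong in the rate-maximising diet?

Rank by E/h (kJ/min): fledglings 39.7, small lizards 34.3, voles 20.8, shrews 16.6, large insects 9.99. Include each in turn until the next type's E/h falls below the running intake rate.
Rate on top 1: 6.886. small lizards: 34.3 > 6.886 → include.
Rate on top 2: 18.04. voles: 20.8 > 18.04 → include.
Rate on top 3: 19.18. shrews: 16.6 < 19.18 → exclude; stop.
Optimal diet: fledglings, small lizards, voles — 3 of 5 types.

3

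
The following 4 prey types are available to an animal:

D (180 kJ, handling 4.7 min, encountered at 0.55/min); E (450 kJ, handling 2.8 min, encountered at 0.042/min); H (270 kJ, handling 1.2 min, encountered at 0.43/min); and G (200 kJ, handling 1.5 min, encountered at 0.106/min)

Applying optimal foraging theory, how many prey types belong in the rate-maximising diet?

3

Profitabilities (E/h, kJ/min): H 225, E 161, G 133, D 38.3. Add prey in this order while the next type's profitability exceeds the intake rate on those already taken.
Rate on top 1: 76.58. E: 161 > 76.58 → include.
Rate on top 2: 82.64. G: 133 > 82.64 → include.
Rate on top 3: 87.14. D: 38.3 < 87.14 → exclude; stop.
Optimal diet: H, E, G — 3 of 4 types.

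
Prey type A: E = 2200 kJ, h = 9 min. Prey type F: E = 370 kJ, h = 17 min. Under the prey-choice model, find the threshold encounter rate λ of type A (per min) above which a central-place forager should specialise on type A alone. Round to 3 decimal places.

0.011 per min

Drop type F once their profitability E₂/h₂ falls below the rate achievable on type A alone: E₂/h₂ = λE₁/(1 + λh₁).
Solve for λ: λE₁h₂ = E₂(1 + λh₁) → λ(E₁h₂ − E₂h₁) = E₂ → λ = E₂/(E₁h₂ − E₂h₁).
λ = 370/(2200×17 − 370×9) = 370/3.407e+04 = 0.01086 per min.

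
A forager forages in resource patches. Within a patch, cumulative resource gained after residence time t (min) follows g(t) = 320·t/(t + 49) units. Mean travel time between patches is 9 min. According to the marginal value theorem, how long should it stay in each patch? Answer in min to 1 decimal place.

21.0 min

By the marginal value theorem, leave when the instantaneous gain rate g'(t) equals the habitat-wide average g(t)/(T + t).
g'(t) = 320·49/(t + 49)². Setting 320·49/(t+49)² = 320t/[(t+49)(9+t)] gives 49(9+t) = t(t+49), so t² = 49×9 = 441.
t* = √441 = 21 min.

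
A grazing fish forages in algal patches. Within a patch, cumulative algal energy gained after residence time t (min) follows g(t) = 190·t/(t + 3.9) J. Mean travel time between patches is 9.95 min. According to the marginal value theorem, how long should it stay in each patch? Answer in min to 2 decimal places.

6.23 min

By the marginal value theorem, leave when the instantaneous gain rate g'(t) equals the habitat-wide average g(t)/(T + t).
g'(t) = 190·3.9/(t + 3.9)². Setting 190·3.9/(t+3.9)² = 190t/[(t+3.9)(9.95+t)] gives 3.9(9.95+t) = t(t+3.9), so t² = 3.9×9.95 = 38.8.
t* = √38.8 = 6.229 min.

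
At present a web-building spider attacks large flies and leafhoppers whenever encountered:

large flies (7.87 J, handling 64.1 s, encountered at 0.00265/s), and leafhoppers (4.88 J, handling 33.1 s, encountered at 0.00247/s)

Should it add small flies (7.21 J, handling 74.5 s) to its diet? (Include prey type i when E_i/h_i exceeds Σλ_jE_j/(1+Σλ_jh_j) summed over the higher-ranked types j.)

On large flies and leafhoppers alone, R = ΣλE/(1+Σλh) = 0.03291/1.252 = 0.02629 J/s.
Profitability of small flies: 7.21/74.5 = 0.09678 J/s.
Since 0.09678 > R, including small flies increases the long-run rate.

Yes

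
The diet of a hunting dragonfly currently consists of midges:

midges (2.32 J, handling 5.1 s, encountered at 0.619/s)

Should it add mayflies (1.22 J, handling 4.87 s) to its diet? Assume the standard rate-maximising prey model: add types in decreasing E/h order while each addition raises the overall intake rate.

Current rate: (0.619×2.32)/(1 + 0.619×5.1) = 0.3455 J/s.
mayflies: E/h = 1.22/4.87 = 0.2505 J/s.
Since 0.2505 < R, time spent handling mayflies is better spent searching.

No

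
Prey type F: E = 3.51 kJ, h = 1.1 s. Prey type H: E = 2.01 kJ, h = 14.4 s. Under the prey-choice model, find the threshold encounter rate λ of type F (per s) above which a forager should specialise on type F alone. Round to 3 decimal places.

0.042 per s

Drop type H once their profitability E₂/h₂ falls below the rate achievable on type F alone: E₂/h₂ = λE₁/(1 + λh₁).
Solve for λ: λE₁h₂ = E₂(1 + λh₁) → λ(E₁h₂ − E₂h₁) = E₂ → λ = E₂/(E₁h₂ − E₂h₁).
λ = 2.01/(3.51×14.4 − 2.01×1.1) = 2.01/48.33 = 0.04159 per s.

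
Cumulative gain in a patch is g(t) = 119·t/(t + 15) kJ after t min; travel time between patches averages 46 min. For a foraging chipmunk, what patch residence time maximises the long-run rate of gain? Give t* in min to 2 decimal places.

Optimal t* satisfies g'(t*) = g(t*)/(T + t*).
g'(t) = 119·15/(t + 15)². Setting 119·15/(t+15)² = 119t/[(t+15)(46+t)] gives 15(46+t) = t(t+15), so t² = 15×46 = 690.
t* = √690 = 26.27 min.

26.27 min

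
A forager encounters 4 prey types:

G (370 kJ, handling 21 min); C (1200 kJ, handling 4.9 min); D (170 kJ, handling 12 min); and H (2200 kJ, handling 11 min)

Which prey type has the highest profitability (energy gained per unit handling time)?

Profitability E/h (kJ/min): G = 370/21 = 17.6, C = 1200/4.9 = 245, D = 170/12 = 14.2, H = 2200/11 = 200.
Ranked: C > H > G > D.

C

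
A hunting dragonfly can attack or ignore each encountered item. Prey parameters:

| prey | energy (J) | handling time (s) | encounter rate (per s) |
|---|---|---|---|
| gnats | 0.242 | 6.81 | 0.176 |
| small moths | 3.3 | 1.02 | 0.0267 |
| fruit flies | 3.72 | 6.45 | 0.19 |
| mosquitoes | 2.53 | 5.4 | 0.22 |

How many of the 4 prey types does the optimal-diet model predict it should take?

3

E/h in descending order: small moths 3.24, fruit flies 0.577, mosquitoes 0.469, gnats 0.0355 J/s. The optimal diet is the largest prefix of this list for which every included type satisfies E_i/h_i > R on the types above it.
Rate on top 1: 0.08577. fruit flies: 0.577 > 0.08577 → include.
Rate on top 2: 0.3529. mosquitoes: 0.469 > 0.3529 → include.
Rate on top 3: 0.3928. gnats: 0.0355 < 0.3928 → exclude; stop.
Optimal diet: small moths, fruit flies, mosquitoes — 3 of 4 types.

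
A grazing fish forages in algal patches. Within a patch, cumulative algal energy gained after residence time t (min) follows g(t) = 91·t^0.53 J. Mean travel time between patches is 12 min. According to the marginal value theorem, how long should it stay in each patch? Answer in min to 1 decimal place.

13.5 min

By the marginal value theorem, leave when the instantaneous gain rate g'(t) equals the habitat-wide average g(t)/(T + t).
g'(t) = 0.53·91·t^-0.47. Setting 0.53·91·t^-0.47 = 91·t^0.53/(12+t) gives 0.53(12+t) = t, so 0.47·t = 0.53×12.
t* = 0.53×12/0.47 = 13.53 min.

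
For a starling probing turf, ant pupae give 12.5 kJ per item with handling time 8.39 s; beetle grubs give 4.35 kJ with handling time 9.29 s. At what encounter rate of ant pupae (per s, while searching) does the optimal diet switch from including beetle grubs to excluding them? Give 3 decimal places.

0.055 per s

At the threshold, the rate on ant pupae alone equals the profitability of beetle grubs: λ·12.5/(1 + λ·8.39) = 4.35/9.29 = 0.4682.
Rearranging, λ(12.5 − 0.4682×8.39) = 0.4682, so λ = 0.4682/8.571 = 0.05463 per s.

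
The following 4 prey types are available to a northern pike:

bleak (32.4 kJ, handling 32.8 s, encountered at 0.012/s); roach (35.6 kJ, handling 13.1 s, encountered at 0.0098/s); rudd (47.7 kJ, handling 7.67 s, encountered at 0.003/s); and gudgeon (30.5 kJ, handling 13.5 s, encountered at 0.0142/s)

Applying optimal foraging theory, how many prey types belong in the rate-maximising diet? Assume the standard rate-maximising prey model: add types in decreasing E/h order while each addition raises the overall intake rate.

4

Rank by E/h (kJ/s): rudd 6.22, roach 2.72, gudgeon 2.26, bleak 0.988. Include each in turn until the next type's E/h falls below the running intake rate.
Rate on top 1: 0.1399. roach: 2.72 > 0.1399 → include.
Rate on top 2: 0.4273. gudgeon: 2.26 > 0.4273 → include.
Rate on top 3: 0.6888. bleak: 0.988 > 0.6888 → include.
Optimal diet: rudd, roach, gudgeon, bleak — 4 of 4 types.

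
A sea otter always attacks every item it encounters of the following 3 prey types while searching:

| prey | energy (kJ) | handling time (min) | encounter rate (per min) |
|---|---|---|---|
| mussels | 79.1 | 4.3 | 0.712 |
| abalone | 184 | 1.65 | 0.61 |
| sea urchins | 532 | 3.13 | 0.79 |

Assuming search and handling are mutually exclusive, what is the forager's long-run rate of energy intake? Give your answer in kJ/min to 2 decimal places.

Energy encountered per unit search time: 0.712×79.1 + 0.61×184 + 0.79×532 = 588.8 kJ/min.
Handling time per unit search time: 0.712×4.3 + 0.61×1.65 + 0.79×3.13 = 6.541.
Rate = 588.8/(1 + 6.541) = 78.09 kJ/min.

78.09 kJ/min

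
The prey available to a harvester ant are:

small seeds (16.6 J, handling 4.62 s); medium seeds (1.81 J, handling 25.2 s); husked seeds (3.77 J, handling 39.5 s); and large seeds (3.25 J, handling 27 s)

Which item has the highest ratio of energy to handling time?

small seeds

Profitability E/h (J/s): small seeds = 16.6/4.62 = 3.59, medium seeds = 1.81/25.2 = 0.0718, husked seeds = 3.77/39.5 = 0.0954, large seeds = 3.25/27 = 0.12.
Ranked: small seeds > large seeds > husked seeds > medium seeds.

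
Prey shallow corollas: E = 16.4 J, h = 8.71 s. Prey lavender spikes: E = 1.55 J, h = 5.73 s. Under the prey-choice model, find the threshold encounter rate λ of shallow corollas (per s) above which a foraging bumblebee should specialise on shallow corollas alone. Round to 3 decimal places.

The zero-one rule: include lavender spikes iff E₂/h₂ > λE₁/(1+λh₁). Equality gives the switch point.
λE₁h₂ = E₂ + λE₂h₁ ⇒ λ = E₂/(E₁h₂ − E₂h₁) = 1.55/(93.97 − 13.5) = 0.01926 per s.

0.019 per s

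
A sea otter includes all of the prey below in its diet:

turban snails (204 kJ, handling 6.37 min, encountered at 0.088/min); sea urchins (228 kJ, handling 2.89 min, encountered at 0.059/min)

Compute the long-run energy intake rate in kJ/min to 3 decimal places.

18.141 kJ/min

R = Σλ_iE_i / (1 + Σλ_ih_i)
Numerator: 0.088×204 + 0.059×228 = 31.4
Denominator: 1 + 0.088×6.37 + 0.059×2.89 = 1.731
R = 31.4/1.731 = 18.14 kJ/min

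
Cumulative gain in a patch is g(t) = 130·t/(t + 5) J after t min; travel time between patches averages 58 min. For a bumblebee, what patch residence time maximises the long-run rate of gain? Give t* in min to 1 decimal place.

17.0 min

Maximise g(t)/(T+t): set derivative to zero → g'(t)(T+t) = g(t).
g'(t) = 130·5/(t + 5)². Setting 130·5/(t+5)² = 130t/[(t+5)(58+t)] gives 5(58+t) = t(t+5), so t² = 5×58 = 290.
t* = √290 = 17.03 min.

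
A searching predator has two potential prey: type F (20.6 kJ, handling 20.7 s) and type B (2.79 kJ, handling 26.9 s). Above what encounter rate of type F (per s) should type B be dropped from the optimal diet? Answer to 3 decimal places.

0.006 per s

The zero-one rule: include type B iff E₂/h₂ > λE₁/(1+λh₁). Equality gives the switch point.
λE₁h₂ = E₂ + λE₂h₁ ⇒ λ = E₂/(E₁h₂ − E₂h₁) = 2.79/(554.1 − 57.75) = 0.005621 per s.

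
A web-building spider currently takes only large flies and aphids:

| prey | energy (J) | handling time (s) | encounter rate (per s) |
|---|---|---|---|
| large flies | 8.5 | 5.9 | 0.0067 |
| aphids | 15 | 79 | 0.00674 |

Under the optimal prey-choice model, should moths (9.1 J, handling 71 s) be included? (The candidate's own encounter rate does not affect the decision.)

Yes

Current rate: (0.0067×8.5 + 0.00674×15)/(1 + 0.0067×5.9 + 0.00674×79) = 0.1005 J/s.
Profitability of moths: 9.1/71 = 0.1282 J/s.
0.1282 > 0.1005, so adding moths raises the average — include it.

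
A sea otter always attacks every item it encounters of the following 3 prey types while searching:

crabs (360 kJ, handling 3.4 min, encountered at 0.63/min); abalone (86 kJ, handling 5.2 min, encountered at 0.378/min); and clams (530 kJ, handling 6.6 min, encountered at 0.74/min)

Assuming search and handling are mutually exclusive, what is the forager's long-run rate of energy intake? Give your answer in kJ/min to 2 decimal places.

R = Σλ_iE_i / (1 + Σλ_ih_i)
Numerator: 0.63×360 + 0.378×86 + 0.74×530 = 651.5
Denominator: 1 + 0.63×3.4 + 0.378×5.2 + 0.74×6.6 = 9.992
R = 651.5/9.992 = 65.21 kJ/min

65.21 kJ/min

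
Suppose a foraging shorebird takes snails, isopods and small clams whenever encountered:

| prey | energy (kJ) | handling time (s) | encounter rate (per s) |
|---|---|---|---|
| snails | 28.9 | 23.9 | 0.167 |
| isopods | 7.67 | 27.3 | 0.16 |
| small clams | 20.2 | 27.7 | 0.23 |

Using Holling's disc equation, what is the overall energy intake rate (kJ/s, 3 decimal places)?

Energy encountered per unit search time: 0.167×28.9 + 0.16×7.67 + 0.23×20.2 = 10.7 kJ/s.
Handling time per unit search time: 0.167×23.9 + 0.16×27.3 + 0.23×27.7 = 14.73.
Rate = 10.7/(1 + 14.73) = 0.6802 kJ/s.

0.680 kJ/s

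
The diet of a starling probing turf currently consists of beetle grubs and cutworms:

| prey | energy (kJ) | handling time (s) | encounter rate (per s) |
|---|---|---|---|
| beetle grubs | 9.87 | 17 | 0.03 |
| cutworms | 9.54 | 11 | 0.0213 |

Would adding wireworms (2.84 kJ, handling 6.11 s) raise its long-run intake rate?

Yes

Intake rate on the current diet: R = (0.03×9.87 + 0.0213×9.54) / (1 + 0.03×17 + 0.0213×11) = 0.4993/1.744 = 0.2862 kJ/s.
Profitability of wireworms: 2.84/6.11 = 0.4648 kJ/s.
0.4648 > 0.2862, so adding wireworms raises the average — include it.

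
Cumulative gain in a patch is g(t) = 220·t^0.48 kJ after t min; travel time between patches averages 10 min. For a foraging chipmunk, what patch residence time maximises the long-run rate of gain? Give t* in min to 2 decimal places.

9.23 min

By the marginal value theorem, leave when the instantaneous gain rate g'(t) equals the habitat-wide average g(t)/(T + t).
g'(t) = 0.48·220·t^-0.52. Setting 0.48·220·t^-0.52 = 220·t^0.48/(10+t) gives 0.48(10+t) = t, so 0.52·t = 0.48×10.
t* = 0.48×10/0.52 = 9.231 min.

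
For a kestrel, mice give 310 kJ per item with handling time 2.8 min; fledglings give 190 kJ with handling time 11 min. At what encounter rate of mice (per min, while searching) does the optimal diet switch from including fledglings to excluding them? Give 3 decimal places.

Drop fledglings once their profitability E₂/h₂ falls below the rate achievable on mice alone: E₂/h₂ = λE₁/(1 + λh₁).
Solve for λ: λE₁h₂ = E₂(1 + λh₁) → λ(E₁h₂ − E₂h₁) = E₂ → λ = E₂/(E₁h₂ − E₂h₁).
λ = 190/(310×11 − 190×2.8) = 190/2878 = 0.06602 per min.

0.066 per min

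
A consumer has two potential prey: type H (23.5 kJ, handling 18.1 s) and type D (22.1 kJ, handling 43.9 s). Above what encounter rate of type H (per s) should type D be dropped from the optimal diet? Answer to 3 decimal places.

At the threshold, the rate on type H alone equals the profitability of type D: λ·23.5/(1 + λ·18.1) = 22.1/43.9 = 0.5034.
Rearranging, λ(23.5 − 0.5034×18.1) = 0.5034, so λ = 0.5034/14.39 = 0.03499 per s.

0.035 per s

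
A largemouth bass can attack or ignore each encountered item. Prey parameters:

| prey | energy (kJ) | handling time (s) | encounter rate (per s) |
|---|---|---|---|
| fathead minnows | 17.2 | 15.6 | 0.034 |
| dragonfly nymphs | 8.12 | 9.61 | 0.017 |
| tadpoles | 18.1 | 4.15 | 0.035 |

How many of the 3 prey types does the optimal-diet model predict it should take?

Profitabilities (E/h, kJ/s): tadpoles 4.36, fathead minnows 1.1, dragonfly nymphs 0.845. Add prey in this order while the next type's profitability exceeds the intake rate on those already taken.
Rate on top 1: 0.5532. fathead minnows: 1.1 > 0.5532 → include.
Rate on top 2: 0.7271. dragonfly nymphs: 0.845 > 0.7271 → include.
Optimal diet: tadpoles, fathead minnows, dragonfly nymphs — 3 of 3 types.

3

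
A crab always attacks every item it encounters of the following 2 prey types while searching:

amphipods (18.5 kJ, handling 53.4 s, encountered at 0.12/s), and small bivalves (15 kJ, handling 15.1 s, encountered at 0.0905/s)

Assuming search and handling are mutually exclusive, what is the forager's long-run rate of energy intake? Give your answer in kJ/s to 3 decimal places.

R = (0.12×18.5 + 0.0905×15) / (1 + 0.12×53.4 + 0.0905×15.1) = 3.577/8.775 = 0.4077 kJ/s.

0.408 kJ/s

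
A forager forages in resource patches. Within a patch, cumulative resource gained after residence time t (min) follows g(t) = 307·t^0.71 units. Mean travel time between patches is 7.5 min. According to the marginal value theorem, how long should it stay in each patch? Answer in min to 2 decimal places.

By the marginal value theorem, leave when the instantaneous gain rate g'(t) equals the habitat-wide average g(t)/(T + t).
g'(t) = 0.71·307·t^-0.29. Setting 0.71·307·t^-0.29 = 307·t^0.71/(7.5+t) gives 0.71(7.5+t) = t, so 0.29·t = 0.71×7.5.
t* = 0.71×7.5/0.29 = 18.36 min.

18.36 min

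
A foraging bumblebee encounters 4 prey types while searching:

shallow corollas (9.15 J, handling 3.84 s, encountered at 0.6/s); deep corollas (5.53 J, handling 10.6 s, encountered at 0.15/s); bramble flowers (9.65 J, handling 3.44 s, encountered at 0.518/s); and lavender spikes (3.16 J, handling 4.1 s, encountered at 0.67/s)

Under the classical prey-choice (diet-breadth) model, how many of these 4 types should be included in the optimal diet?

2

Rank by E/h (J/s): bramble flowers 2.81, shallow corollas 2.38, lavender spikes 0.771, deep corollas 0.522. Include each in turn until the next type's E/h falls below the running intake rate.
Rate on top 1: 1.797. shallow corollas: 2.38 > 1.797 → include.
Rate on top 2: 2.062. lavender spikes: 0.771 < 2.062 → exclude; stop.
Optimal diet: bramble flowers, shallow corollas — 2 of 4 types.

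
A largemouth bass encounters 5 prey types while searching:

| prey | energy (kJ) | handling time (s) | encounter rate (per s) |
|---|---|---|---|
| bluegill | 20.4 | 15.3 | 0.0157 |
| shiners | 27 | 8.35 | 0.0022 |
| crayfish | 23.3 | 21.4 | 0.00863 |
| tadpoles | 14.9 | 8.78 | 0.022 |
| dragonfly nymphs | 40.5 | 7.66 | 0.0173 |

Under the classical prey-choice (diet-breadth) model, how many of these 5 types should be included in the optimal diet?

Profitabilities (E/h, kJ/s): dragonfly nymphs 5.29, shiners 3.23, tadpoles 1.7, bluegill 1.33, crayfish 1.09. Add prey in this order while the next type's profitability exceeds the intake rate on those already taken.
Rate on top 1: 0.6187. shiners: 3.23 > 0.6187 → include.
Rate on top 2: 0.6604. tadpoles: 1.7 > 0.6604 → include.
Rate on top 3: 0.8094. bluegill: 1.33 > 0.8094 → include.
Rate on top 4: 0.8888. crayfish: 1.09 > 0.8888 → include.
Optimal diet: dragonfly nymphs, shiners, tadpoles, bluegill, crayfish — 5 of 5 types.

5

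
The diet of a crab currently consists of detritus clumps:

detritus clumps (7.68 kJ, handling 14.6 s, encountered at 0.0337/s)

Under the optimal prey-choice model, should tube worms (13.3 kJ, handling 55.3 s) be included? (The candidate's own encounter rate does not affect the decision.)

Intake rate on the current diet: R = (0.0337×7.68) / (1 + 0.0337×14.6) = 0.2588/1.492 = 0.1735 kJ/s.
Profitability of tube worms: 13.3/55.3 = 0.2405 kJ/s.
0.2405 > 0.1735, so adding tube worms raises the average — include it.

Yes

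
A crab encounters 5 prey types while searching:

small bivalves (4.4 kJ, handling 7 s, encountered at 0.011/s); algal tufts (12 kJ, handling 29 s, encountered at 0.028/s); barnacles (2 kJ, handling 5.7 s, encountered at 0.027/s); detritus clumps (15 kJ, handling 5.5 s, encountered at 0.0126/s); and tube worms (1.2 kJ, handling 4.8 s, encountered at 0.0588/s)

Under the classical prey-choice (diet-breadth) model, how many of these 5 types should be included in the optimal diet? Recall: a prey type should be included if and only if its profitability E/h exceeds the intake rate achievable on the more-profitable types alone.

4

Rank by E/h (kJ/s): detritus clumps 2.73, small bivalves 0.629, algal tufts 0.414, barnacles 0.351, tube worms 0.25. Include each in turn until the next type's E/h falls below the running intake rate.
Rate on top 1: 0.1768. small bivalves: 0.629 > 0.1768 → include.
Rate on top 2: 0.2071. algal tufts: 0.414 > 0.2071 → include.
Rate on top 3: 0.2928. barnacles: 0.351 > 0.2928 → include.
Rate on top 4: 0.297. tube worms: 0.25 < 0.297 → exclude; stop.
Optimal diet: detritus clumps, small bivalves, algal tufts, barnacles — 4 of 5 types.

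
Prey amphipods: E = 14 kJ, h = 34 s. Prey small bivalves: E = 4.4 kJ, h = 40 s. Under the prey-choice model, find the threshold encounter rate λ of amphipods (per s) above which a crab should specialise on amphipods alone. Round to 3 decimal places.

0.011 per s

Drop small bivalves once their profitability E₂/h₂ falls below the rate achievable on amphipods alone: E₂/h₂ = λE₁/(1 + λh₁).
Solve for λ: λE₁h₂ = E₂(1 + λh₁) → λ(E₁h₂ − E₂h₁) = E₂ → λ = E₂/(E₁h₂ − E₂h₁).
λ = 4.4/(14×40 − 4.4×34) = 4.4/410.4 = 0.01072 per s.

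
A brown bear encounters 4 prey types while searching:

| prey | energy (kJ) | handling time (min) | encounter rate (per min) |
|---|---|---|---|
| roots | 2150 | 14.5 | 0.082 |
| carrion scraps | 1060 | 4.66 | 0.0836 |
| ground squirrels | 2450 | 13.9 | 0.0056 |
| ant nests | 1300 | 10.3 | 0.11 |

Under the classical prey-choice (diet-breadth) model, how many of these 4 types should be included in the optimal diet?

4

Profitabilities (E/h, kJ/min): carrion scraps 227, ground squirrels 176, roots 148, ant nests 126. Add prey in this order while the next type's profitability exceeds the intake rate on those already taken.
Rate on top 1: 63.77. ground squirrels: 176 > 63.77 → include.
Rate on top 2: 69.74. roots: 148 > 69.74 → include.
Rate on top 3: 104.9. ant nests: 126 > 104.9 → include.
Optimal diet: carrion scraps, ground squirrels, roots, ant nests — 4 of 4 types.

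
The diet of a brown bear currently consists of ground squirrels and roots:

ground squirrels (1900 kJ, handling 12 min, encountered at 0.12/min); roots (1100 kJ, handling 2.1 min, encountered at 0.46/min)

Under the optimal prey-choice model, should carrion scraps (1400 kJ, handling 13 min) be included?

Intake rate on the current diet: R = (0.12×1900 + 0.46×1100) / (1 + 0.12×12 + 0.46×2.1) = 734/3.406 = 215.5 kJ/min.
carrion scraps: E/h = 1400/13 = 107.7 kJ/min.
Since 107.7 < R, time spent handling carrion scraps is better spent searching.

No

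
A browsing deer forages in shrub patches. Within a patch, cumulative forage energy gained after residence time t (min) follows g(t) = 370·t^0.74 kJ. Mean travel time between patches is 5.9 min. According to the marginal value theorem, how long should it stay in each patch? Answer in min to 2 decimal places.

16.79 min

By the marginal value theorem, leave when the instantaneous gain rate g'(t) equals the habitat-wide average g(t)/(T + t).
g'(t) = 0.74·370·t^-0.26. Setting 0.74·370·t^-0.26 = 370·t^0.74/(5.9+t) gives 0.74(5.9+t) = t, so 0.26·t = 0.74×5.9.
t* = 0.74×5.9/0.26 = 16.79 min.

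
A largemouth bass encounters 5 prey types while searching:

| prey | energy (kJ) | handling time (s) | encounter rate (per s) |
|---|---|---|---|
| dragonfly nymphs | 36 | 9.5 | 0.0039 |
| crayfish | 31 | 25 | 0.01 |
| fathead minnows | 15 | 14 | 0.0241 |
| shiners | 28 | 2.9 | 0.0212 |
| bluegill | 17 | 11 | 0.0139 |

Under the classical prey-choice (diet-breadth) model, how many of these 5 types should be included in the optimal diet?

Rank by E/h (kJ/s): shiners 9.66, dragonfly nymphs 3.79, bluegill 1.55, crayfish 1.24, fathead minnows 1.07. Include each in turn until the next type's E/h falls below the running intake rate.
Rate on top 1: 0.5592. dragonfly nymphs: 3.79 > 0.5592 → include.
Rate on top 2: 0.6682. bluegill: 1.55 > 0.6682 → include.
Rate on top 3: 0.7754. crayfish: 1.24 > 0.7754 → include.
Rate on top 4: 0.8527. fathead minnows: 1.07 > 0.8527 → include.
Optimal diet: shiners, dragonfly nymphs, bluegill, crayfish, fathead minnows — 5 of 5 types.

5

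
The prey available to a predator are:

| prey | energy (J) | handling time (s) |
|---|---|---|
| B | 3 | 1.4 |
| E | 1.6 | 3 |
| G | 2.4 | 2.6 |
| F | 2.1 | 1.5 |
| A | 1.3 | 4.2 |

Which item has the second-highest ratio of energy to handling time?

F

In descending order of E/h:
B: 3/1.4 = 2.14 J/s
F: 2.1/1.5 = 1.4 J/s
G: 2.4/2.6 = 0.923 J/s
E: 1.6/3 = 0.533 J/s
A: 1.3/4.2 = 0.31 J/s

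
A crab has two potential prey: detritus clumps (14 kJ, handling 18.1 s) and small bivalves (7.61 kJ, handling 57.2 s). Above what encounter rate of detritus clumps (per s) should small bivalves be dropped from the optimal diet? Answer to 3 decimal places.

At the threshold, the rate on detritus clumps alone equals the profitability of small bivalves: λ·14/(1 + λ·18.1) = 7.61/57.2 = 0.133.
Rearranging, λ(14 − 0.133×18.1) = 0.133, so λ = 0.133/11.59 = 0.01148 per s.

0.011 per s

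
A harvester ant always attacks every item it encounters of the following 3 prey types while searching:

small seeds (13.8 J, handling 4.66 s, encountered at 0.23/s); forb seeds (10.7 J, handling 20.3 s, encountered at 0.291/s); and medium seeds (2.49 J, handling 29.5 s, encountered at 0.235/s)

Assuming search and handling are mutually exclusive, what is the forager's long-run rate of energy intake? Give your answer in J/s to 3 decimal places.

R = (0.23×13.8 + 0.291×10.7 + 0.235×2.49) / (1 + 0.23×4.66 + 0.291×20.3 + 0.235×29.5) = 6.873/14.91 = 0.4609 J/s.

0.461 J/s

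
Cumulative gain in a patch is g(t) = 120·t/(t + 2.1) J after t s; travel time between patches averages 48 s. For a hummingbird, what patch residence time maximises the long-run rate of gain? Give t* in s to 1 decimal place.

Optimal t* satisfies g'(t*) = g(t*)/(T + t*).
g'(t) = 120·2.1/(t + 2.1)². Setting 120·2.1/(t+2.1)² = 120t/[(t+2.1)(48+t)] gives 2.1(48+t) = t(t+2.1), so t² = 2.1×48 = 100.8.
t* = √100.8 = 10.04 s.

10.0 s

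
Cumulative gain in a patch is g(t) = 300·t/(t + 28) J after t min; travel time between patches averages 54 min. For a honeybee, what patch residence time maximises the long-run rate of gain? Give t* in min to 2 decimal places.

Optimal t* satisfies g'(t*) = g(t*)/(T + t*).
g'(t) = 300·28/(t + 28)². Setting 300·28/(t+28)² = 300t/[(t+28)(54+t)] gives 28(54+t) = t(t+28), so t² = 28×54 = 1512.
t* = √1512 = 38.88 min.

38.88 min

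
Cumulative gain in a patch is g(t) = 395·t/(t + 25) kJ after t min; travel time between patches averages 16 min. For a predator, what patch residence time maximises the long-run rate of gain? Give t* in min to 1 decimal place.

20.0 min

By the marginal value theorem, leave when the instantaneous gain rate g'(t) equals the habitat-wide average g(t)/(T + t).
g'(t) = 395·25/(t + 25)². Setting 395·25/(t+25)² = 395t/[(t+25)(16+t)] gives 25(16+t) = t(t+25), so t² = 25×16 = 400.
t* = √400 = 20 min.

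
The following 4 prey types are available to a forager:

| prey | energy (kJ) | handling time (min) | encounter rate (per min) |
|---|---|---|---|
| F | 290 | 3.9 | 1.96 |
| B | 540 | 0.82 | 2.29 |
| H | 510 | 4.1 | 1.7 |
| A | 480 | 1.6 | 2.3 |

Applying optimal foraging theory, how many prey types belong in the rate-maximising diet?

E/h in descending order: B 659, A 300, H 124, F 74.4 kJ/min. The optimal diet is the largest prefix of this list for which every included type satisfies E_i/h_i > R on the types above it.
Rate on top 1: 429.7. A: 300 < 429.7 → exclude; stop.
Optimal diet: B — 1 of 4 types.

1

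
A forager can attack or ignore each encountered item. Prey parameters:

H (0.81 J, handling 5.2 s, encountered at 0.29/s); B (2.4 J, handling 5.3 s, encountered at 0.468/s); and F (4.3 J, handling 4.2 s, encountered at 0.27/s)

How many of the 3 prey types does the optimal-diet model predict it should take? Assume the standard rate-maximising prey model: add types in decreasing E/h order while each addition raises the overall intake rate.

E/h in descending order: F 1.02, B 0.453, H 0.156 J/s. The optimal diet is the largest prefix of this list for which every included type satisfies E_i/h_i > R on the types above it.
Rate on top 1: 0.544. B: 0.453 < 0.544 → exclude; stop.
Optimal diet: F — 1 of 3 types.

1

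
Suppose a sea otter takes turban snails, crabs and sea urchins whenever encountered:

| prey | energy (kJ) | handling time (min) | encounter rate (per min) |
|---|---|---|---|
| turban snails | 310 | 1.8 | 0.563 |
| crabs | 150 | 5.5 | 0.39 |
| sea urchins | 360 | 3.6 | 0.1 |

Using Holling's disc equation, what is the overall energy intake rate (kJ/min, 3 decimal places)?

Energy encountered per unit search time: 0.563×310 + 0.39×150 + 0.1×360 = 269 kJ/min.
Handling time per unit search time: 0.563×1.8 + 0.39×5.5 + 0.1×3.6 = 3.518.
Rate = 269/(1 + 3.518) = 59.54 kJ/min.

59.541 kJ/min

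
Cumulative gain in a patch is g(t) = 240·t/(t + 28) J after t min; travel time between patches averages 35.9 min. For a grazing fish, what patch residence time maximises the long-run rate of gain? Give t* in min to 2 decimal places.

31.70 min

Optimal t* satisfies g'(t*) = g(t*)/(T + t*).
g'(t) = 240·28/(t + 28)². Setting 240·28/(t+28)² = 240t/[(t+28)(35.9+t)] gives 28(35.9+t) = t(t+28), so t² = 28×35.9 = 1005.
t* = √1005 = 31.7 min.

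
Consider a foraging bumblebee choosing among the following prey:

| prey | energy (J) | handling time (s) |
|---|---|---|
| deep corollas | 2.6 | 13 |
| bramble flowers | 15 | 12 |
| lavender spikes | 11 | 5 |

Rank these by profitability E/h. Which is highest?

lavender spikes

In descending order of E/h:
lavender spikes: 11/5 = 2.2 J/s
bramble flowers: 15/12 = 1.25 J/s
deep corollas: 2.6/13 = 0.2 J/s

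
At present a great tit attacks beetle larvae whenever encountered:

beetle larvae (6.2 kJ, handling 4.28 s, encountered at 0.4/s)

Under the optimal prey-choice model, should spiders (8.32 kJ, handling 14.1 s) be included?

On beetle larvae alone, R = ΣλE/(1+Σλh) = 2.48/2.712 = 0.9145 kJ/s.
Profitability of spiders: 8.32/14.1 = 0.5901 kJ/s.
0.5901 < 0.9145, so adding spiders would lower the average — exclude it.

No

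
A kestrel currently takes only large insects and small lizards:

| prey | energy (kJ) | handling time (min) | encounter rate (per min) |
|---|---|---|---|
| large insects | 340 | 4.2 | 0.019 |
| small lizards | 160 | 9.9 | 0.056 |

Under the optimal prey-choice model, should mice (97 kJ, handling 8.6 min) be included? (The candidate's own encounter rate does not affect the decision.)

Yes

On large insects and small lizards alone, R = ΣλE/(1+Σλh) = 15.42/1.634 = 9.436 kJ/min.
Profitability of mice: 97/8.6 = 11.28 kJ/min.
Since 11.28 > R, including mice increases the long-run rate.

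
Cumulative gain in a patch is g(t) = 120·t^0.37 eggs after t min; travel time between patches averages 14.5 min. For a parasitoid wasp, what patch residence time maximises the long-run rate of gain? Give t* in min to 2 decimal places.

8.52 min

Maximise g(t)/(T+t): set derivative to zero → g'(t)(T+t) = g(t).
g'(t) = 0.37·120·t^-0.63. Setting 0.37·120·t^-0.63 = 120·t^0.37/(14.5+t) gives 0.37(14.5+t) = t, so 0.63·t = 0.37×14.5.
t* = 0.37×14.5/0.63 = 8.516 min.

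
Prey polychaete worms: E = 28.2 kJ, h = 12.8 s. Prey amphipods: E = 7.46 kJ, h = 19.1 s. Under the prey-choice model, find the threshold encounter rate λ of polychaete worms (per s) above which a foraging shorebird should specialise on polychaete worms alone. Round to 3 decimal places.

The zero-one rule: include amphipods iff E₂/h₂ > λE₁/(1+λh₁). Equality gives the switch point.
λE₁h₂ = E₂ + λE₂h₁ ⇒ λ = E₂/(E₁h₂ − E₂h₁) = 7.46/(538.6 − 95.49) = 0.01683 per s.

0.017 per s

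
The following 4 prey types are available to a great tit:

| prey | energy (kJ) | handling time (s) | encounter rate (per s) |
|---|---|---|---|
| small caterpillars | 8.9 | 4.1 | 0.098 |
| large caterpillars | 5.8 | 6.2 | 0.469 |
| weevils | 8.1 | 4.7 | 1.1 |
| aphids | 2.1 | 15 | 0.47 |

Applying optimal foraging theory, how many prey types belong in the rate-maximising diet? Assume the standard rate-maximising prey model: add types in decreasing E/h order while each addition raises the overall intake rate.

Profitabilities (E/h, kJ/s): small caterpillars 2.17, weevils 1.72, large caterpillars 0.935, aphids 0.14. Add prey in this order while the next type's profitability exceeds the intake rate on those already taken.
Rate on top 1: 0.6222. weevils: 1.72 > 0.6222 → include.
Rate on top 2: 1.489. large caterpillars: 0.935 < 1.489 → exclude; stop.
Optimal diet: small caterpillars, weevils — 2 of 4 types.

2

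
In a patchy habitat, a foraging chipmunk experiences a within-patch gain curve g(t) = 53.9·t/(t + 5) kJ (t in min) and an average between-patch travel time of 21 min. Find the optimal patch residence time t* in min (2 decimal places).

10.25 min

Optimal t* satisfies g'(t*) = g(t*)/(T + t*).
g'(t) = 53.9·5/(t + 5)². Setting 53.9·5/(t+5)² = 53.9t/[(t+5)(21+t)] gives 5(21+t) = t(t+5), so t² = 5×21 = 105.
t* = √105 = 10.25 min.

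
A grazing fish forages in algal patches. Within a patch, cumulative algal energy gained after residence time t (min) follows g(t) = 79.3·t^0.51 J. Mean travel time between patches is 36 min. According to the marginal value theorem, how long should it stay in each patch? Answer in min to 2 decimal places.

By the marginal value theorem, leave when the instantaneous gain rate g'(t) equals the habitat-wide average g(t)/(T + t).
g'(t) = 0.51·79.3·t^-0.49. Setting 0.51·79.3·t^-0.49 = 79.3·t^0.51/(36+t) gives 0.51(36+t) = t, so 0.49·t = 0.51×36.
t* = 0.51×36/0.49 = 37.47 min.

37.47 min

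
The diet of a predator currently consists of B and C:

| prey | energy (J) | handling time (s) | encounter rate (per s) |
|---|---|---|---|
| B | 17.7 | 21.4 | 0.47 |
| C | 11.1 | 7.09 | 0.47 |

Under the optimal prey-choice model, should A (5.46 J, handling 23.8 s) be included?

Intake rate on the current diet: R = (0.47×17.7 + 0.47×11.1) / (1 + 0.47×21.4 + 0.47×7.09) = 13.54/14.39 = 0.9406 J/s.
A: E/h = 5.46/23.8 = 0.2294 J/s.
0.2294 < 0.9406, so adding A would lower the average — exclude it.

No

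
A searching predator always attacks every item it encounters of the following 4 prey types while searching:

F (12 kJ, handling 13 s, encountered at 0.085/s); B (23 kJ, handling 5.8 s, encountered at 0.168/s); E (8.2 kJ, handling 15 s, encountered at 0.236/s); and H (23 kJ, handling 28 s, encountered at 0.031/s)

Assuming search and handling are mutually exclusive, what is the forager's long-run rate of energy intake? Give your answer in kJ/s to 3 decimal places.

R = (0.085×12 + 0.168×23 + 0.236×8.2 + 0.031×23) / (1 + 0.085×13 + 0.168×5.8 + 0.236×15 + 0.031×28) = 7.532/7.487 = 1.006 kJ/s.

1.006 kJ/s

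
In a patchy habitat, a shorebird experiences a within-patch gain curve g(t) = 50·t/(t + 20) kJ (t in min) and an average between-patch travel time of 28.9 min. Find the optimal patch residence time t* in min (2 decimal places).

24.04 min

Maximise g(t)/(T+t): set derivative to zero → g'(t)(T+t) = g(t).
g'(t) = 50·20/(t + 20)². Setting 50·20/(t+20)² = 50t/[(t+20)(28.9+t)] gives 20(28.9+t) = t(t+20), so t² = 20×28.9 = 578.
t* = √578 = 24.04 min.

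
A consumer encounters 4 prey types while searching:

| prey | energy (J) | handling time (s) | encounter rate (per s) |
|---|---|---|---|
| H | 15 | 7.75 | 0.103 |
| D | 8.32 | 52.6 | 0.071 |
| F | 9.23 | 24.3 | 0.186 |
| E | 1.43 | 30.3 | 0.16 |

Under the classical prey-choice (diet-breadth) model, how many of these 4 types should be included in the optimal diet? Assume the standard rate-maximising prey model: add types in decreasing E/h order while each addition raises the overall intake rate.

E/h in descending order: H 1.94, F 0.38, D 0.158, E 0.0472 J/s. The optimal diet is the largest prefix of this list for which every included type satisfies E_i/h_i > R on the types above it.
Rate on top 1: 0.8592. F: 0.38 < 0.8592 → exclude; stop.
Optimal diet: H — 1 of 4 types.

1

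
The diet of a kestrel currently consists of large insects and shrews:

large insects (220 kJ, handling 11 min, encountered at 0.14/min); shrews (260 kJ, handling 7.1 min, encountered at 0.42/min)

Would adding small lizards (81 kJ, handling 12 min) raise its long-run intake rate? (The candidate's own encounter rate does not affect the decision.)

On large insects and shrews alone, R = ΣλE/(1+Σλh) = 140/5.522 = 25.35 kJ/min.
Profitability of small lizards: 81/12 = 6.75 kJ/min.
Since 6.75 < R, time spent handling small lizards is better spent searching.

No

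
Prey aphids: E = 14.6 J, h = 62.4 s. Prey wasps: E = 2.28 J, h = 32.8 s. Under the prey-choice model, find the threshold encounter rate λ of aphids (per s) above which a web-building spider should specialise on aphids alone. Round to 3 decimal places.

The zero-one rule: include wasps iff E₂/h₂ > λE₁/(1+λh₁). Equality gives the switch point.
λE₁h₂ = E₂ + λE₂h₁ ⇒ λ = E₂/(E₁h₂ − E₂h₁) = 2.28/(478.9 − 142.3) = 0.006773 per s.

0.007 per s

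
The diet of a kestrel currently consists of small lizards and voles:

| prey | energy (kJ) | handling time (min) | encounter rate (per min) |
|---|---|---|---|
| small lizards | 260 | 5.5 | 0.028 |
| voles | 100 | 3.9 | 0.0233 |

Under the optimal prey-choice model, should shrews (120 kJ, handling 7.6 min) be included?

Current rate: (0.028×260 + 0.0233×100)/(1 + 0.028×5.5 + 0.0233×3.9) = 7.72 kJ/min.
shrews: E/h = 120/7.6 = 15.79 kJ/min.
15.79 > 7.72, so adding shrews raises the average — include it.

Yes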